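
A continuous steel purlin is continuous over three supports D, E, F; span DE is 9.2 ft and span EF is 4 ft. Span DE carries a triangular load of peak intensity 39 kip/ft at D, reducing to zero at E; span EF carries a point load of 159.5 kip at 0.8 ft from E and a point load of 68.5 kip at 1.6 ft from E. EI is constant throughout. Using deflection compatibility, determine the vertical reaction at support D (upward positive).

Take M_E as the redundant. Released structure: two simple spans DE and EF with a hinge at E.
Rotations at E on the released spans (each span's end-slope, ×1/EI):
  span DE: triangular load, peak 39: 7w₀L³/(360EI) = 590.5/EI
  span EF: point load 159.5 at a = 0.8: Pab(L + b)/(6LEI) = 122.5/EI
  span EF: point load 68.5 at a = 1.6: Pab(L + b)/(6LEI) = 70.14/EI
  relative rotation θ_0 = (590.5 + 192.6)/EI = 783.1/EI
A unit hogging moment at E produces rotation L₁/(3EI) + L₂/(3EI) = 4.4/EI.
Compatibility: M_E·(L₁+L₂)/(3EI) = θ_0, giving M_E = 178 kip·ft (hogging).
Span DE, ΣM about D with M_E applied at E: R_E^{DE}·9.2 = 550.2 + 178, so R_E^{DE} = 79.15 kip and R_D = 179.4 − 79.15 = 100.3 kip.

R_D = 100.3 kip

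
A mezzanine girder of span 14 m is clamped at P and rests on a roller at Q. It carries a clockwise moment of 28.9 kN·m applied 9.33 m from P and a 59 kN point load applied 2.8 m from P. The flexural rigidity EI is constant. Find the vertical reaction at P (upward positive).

R_P = 52.94 kN

Remove the prop at Q; the released (primary) structure is a cantilever built in at P.
Primary-structure tip deflection at Q by superposition:
  clockwise couple 28.9 at a = 9.33: M₀a(2L − a)/(2EI) = 2517/EI
  point load 59 at a = 2.8: Pa²(3L − a)/(6EI) = 3022/EI
  δ_0 = 5539/EI
Flexibility coefficient — unit upward force at Q: δ_{QQ} = L³/(3EI) = 914.7/EI.
The prop prevents deflection at Q: R_Q = δ_0/δ_{QQ} = 5539/914.7 = 6.056 kN.
Vertical equilibrium: R_P = ΣP − R_Q = 59 − 6.056 = 52.94 kN.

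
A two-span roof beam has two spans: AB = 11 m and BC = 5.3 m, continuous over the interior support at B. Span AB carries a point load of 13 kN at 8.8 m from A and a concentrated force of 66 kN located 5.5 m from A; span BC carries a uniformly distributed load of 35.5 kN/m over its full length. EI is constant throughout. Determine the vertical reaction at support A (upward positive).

R_A = 22.3 kN

Insert a hinge at B; M_B is the redundant, and each span becomes simply supported.
End slopes at the hinge B, treating each span as simply supported:
  span AB: point load 13 at a = 8.8: Pab(L + a)/(6LEI) = 75.5/EI
  span AB: point load 66 at a = 5.5: Pab(L + a)/(6LEI) = 499.1/EI
  span BC: UDL 35.5: wL³/(24EI) = 220.2/EI
  relative rotation θ_0 = (574.6 + 220.2)/EI = 794.8/EI
A unit hogging moment at B produces rotation L₁/(3EI) + L₂/(3EI) = 5.433/EI.
Slope continuity at B: θ_0 = M_B·5.433/EI, so M_B = 794.8/5.433 = 146.3 kN·m (hogging).
Span AB, ΣM about A with M_B applied at B: R_B^{AB}·11 = 477.4 + 146.3, so R_B^{AB} = 56.7 kN and R_A = 79 − 56.7 = 22.3 kN.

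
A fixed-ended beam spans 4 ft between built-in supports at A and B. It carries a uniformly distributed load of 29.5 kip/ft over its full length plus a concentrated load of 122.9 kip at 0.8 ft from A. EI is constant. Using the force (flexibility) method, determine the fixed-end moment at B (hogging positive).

Release both end moments; the primary structure is a simply-supported span AB with redundants M_A and M_B.
On the primary (simply-supported) span, the end slopes from the loading are:
  at A: UDL 29.5: wL³/(24EI) = 78.67/EI
  at B: UDL 29.5: wL³/(24EI) = 78.67/EI
  at A: point load 122.9 at a = 0.8: Pab(L + b)/(6LEI) = 94.39/EI
  at B: point load 122.9 at a = 0.8: Pab(L + a)/(6LEI) = 62.92/EI
  θ_A0 = 173.1/EI,  θ_B0 = 141.6/EI
Flexibility coefficients: a unit moment at one end gives L/(3EI) there and L/(6EI) at the far end, so f₁₁ = f₂₂ = 1.333/EI and f₁₂ = f₂₁ = 0.6667/EI.
Compatibility — zero rotation at each built-in end:
  1.333 M_A + 0.6667 M_B = 173.1
  0.6667 M_A + 1.333 M_B = 141.6
Solving the pair gives M_A = 102.3 kip·ft and M_B = 55.06 kip·ft (hogging).

M_B = 55.06 kip·ft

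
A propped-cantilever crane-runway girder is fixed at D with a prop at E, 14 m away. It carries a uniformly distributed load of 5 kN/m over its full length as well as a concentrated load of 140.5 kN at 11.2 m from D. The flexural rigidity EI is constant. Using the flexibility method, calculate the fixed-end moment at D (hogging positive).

M_D = 311.3 kN·m

Remove the prop at E; the released (primary) structure is a cantilever built in at D.
Primary-structure tip deflection at E by superposition:
  UDL 5: wL⁴/(8EI) = 24010/EI
  point load 140.5 at a = 11.2: Pa²(3L − a)/(6EI) = 90472/EI
  δ_0 = 114482/EI
Tip deflection under a unit load at E: L³/(3EI) = 914.7/EI.
Compatibility at E: δ_0 − R_E·δ_{EE} = 0, so R_E = 114482/914.7 = 125.2 kN.
Moment equilibrium about D: M_D = Σ(load moments about D) − R_E·L = 2064 − 125.2×14 = 311.3 kN·m.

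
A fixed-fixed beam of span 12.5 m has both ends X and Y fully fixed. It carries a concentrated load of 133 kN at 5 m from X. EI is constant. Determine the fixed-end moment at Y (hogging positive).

Release both end moments; the primary structure is a simply-supported span XY with redundants M_X and M_Y.
End rotations of the released simple span under the applied load (×1/EI):
  at X: point load 133 at a = 5: Pab(L + b)/(6LEI) = 1330/EI
  at Y: point load 133 at a = 5: Pab(L + a)/(6LEI) = 1164/EI
  θ_X0 = 1330/EI,  θ_Y0 = 1164/EI
Flexibility coefficients: a unit moment at one end gives L/(3EI) there and L/(6EI) at the far end, so f₁₁ = f₂₂ = 4.167/EI and f₁₂ = f₂₁ = 2.083/EI.
Compatibility — zero rotation at each built-in end:
  4.167 M_X + 2.083 M_Y = 1330
  2.083 M_X + 4.167 M_Y = 1164
Solving the pair gives M_X = 239.4 kN·m and M_Y = 159.6 kN·m (hogging).

M_Y = 159.6 kN·m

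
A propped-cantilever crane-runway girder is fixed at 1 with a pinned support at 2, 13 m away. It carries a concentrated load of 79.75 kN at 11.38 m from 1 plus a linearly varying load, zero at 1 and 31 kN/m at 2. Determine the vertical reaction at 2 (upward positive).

Choose R_2 as the redundant. The primary structure is the cantilever fixed at 1.
Primary-structure tip deflection at 2 by superposition:
  point load 79.75 at a = 11.38: Pa²(3L − a)/(6EI) = 47543/EI
  triangular load, peak 31 at the free end: 11w₀L⁴/(120EI) = 81161/EI
  δ_0 = 128704/EI
Tip deflection under a unit load at 2: L³/(3EI) = 732.3/EI.
The prop prevents deflection at 2: R_2 = δ_0/δ_{22} = 128704/732.3 = 175.7 kN.

R_2 = 175.7 kN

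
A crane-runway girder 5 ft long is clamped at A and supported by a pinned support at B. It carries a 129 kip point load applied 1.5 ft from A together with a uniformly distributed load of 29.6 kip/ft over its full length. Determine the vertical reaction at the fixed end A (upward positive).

Take the reaction at B as the redundant and release it; the primary structure is a cantilever fixed at A.
Primary-structure tip deflection at B by superposition:
  point load 129 at a = 1.5: Pa²(3L − a)/(6EI) = 653.1/EI
  UDL 29.6: wL⁴/(8EI) = 2312/EI
  δ_0 = 2966/EI
Tip deflection under a unit load at B: L³/(3EI) = 41.67/EI.
Compatibility at B: δ_0 − R_B·δ_{BB} = 0, so R_B = 2966/41.67 = 71.17 kip.
Vertical equilibrium: R_A = ΣP − R_B = 277 − 71.17 = 205.8 kip.

R_A = 205.8 kip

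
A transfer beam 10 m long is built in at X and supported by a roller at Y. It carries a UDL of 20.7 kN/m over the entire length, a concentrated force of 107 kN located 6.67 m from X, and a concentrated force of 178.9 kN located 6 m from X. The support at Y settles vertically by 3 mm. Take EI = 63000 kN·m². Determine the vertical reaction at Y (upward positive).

Release the roller at Y. Primary structure: cantilever fixed at X.
Primary-structure tip deflection at Y by superposition:
  UDL 20.7: wL⁴/(8EI) = 25875/EI
  point load 107 at a = 6.67: Pa²(3L − a)/(6EI) = 18510/EI
  point load 178.9 at a = 6: Pa²(3L − a)/(6EI) = 25762/EI
  δ_0 = 70146/EI
Flexibility coefficient — unit upward force at Y: δ_{YY} = L³/(3EI) = 333.3/EI.
With EI = 63000 kN·m²: δ_0 = 1.1134 m and δ_{YY} = 0.005291 m/kN.
Compatibility — the beam at Y must follow the support down by 0.003 m: δ_0 − R_Y·δ_{YY} = 0.003, so R_Y = (1.1134 − 0.003)/0.005291 = 209.9 kN.

R_Y = 209.9 kN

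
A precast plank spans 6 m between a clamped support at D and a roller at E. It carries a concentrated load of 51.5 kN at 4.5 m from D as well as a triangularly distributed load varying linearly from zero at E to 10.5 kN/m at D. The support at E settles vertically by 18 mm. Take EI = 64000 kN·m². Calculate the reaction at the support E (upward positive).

R_E = 22.89 kN

Release the roller at E. Primary structure: cantilever fixed at D.
Deflection at E on the released cantilever, summing each load's contribution:
  point load 51.5 at a = 4.5: Pa²(3L − a)/(6EI) = 2346/EI
  triangular load, peak 10.5 at the fixed end: w₀L⁴/(30EI) = 453.6/EI
  δ_0 = 2800/EI
Flexibility coefficient — unit upward force at E: δ_{EE} = L³/(3EI) = 72/EI.
With EI = 64000 kN·m²: δ_0 = 0.043751 m and δ_{EE} = 0.001125 m/kN.
Compatibility — the beam at E must follow the support down by 0.018 m: δ_0 − R_E·δ_{EE} = 0.018, so R_E = (0.043751 − 0.018)/0.001125 = 22.89 kN.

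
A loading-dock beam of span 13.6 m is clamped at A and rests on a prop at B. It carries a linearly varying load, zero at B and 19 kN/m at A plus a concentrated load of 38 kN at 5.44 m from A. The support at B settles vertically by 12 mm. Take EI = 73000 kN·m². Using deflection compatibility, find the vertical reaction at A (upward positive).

R_A = 134.5 kN

Remove the prop at B; the released (primary) structure is a cantilever built in at A.
Deflection at B on the released cantilever, summing each load's contribution:
  triangular load, peak 19 at the fixed end: w₀L⁴/(30EI) = 21666/EI
  point load 38 at a = 5.44: Pa²(3L − a)/(6EI) = 6627/EI
  δ_0 = 28294/EI
Tip deflection under a unit load at B: L³/(3EI) = 838.5/EI.
With EI = 73000 kN·m²: δ_0 = 0.38759 m and δ_{BB} = 0.011486 m/kN.
Compatibility — the beam at B must follow the support down by 0.012 m: δ_0 − R_B·δ_{BB} = 0.012, so R_B = (0.38759 − 0.012)/0.011486 = 32.7 kN.
Vertical equilibrium: R_A = ΣP − R_B = 167.2 − 32.7 = 134.5 kN.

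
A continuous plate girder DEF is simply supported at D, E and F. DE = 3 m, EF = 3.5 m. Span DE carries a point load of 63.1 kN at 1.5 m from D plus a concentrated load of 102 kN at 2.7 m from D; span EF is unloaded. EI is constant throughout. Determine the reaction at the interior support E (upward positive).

Insert a hinge at E; M_E is the redundant, and each span becomes simply supported.
Rotations at E on the released spans (each span's end-slope, ×1/EI):
  span DE: point load 63.1 at a = 1.5: Pab(L + a)/(6LEI) = 35.49/EI
  span DE: point load 102 at a = 2.7: Pab(L + a)/(6LEI) = 26.16/EI
  relative rotation θ_0 = (61.66 + 0)/EI = 61.66/EI
A unit hogging moment at E produces rotation L₁/(3EI) + L₂/(3EI) = 2.167/EI.
Slope continuity at E: θ_0 = M_E·2.167/EI, so M_E = 61.66/2.167 = 28.46 kN·m (hogging).
Span DE, ΣM about D with M_E applied at E: R_E^{DE}·3 = 370.1 + 28.46, so R_E^{DE} = 132.8 kN and R_D = 165.1 − 132.8 = 32.26 kN.
Span EF, ΣM about F: R_E^{EF}·3.5 = 0 + 28.46, so R_E^{EF} = 8.131 kN and R_F = 0 − 8.131 = -8.131 kN.
R_E = 132.8 + 8.131 = 141 kN.

R_E = 141 kN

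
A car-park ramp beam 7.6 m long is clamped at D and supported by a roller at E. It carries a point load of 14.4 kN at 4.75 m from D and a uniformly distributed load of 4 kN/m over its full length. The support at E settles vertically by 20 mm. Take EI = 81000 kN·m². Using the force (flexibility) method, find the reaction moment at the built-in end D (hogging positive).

M_D = 130.7 kN·m

Remove the prop at E; the released (primary) structure is a cantilever built in at D.
Primary-structure tip deflection at E by superposition:
  point load 14.4 at a = 4.75: Pa²(3L − a)/(6EI) = 977.4/EI
  UDL 4: wL⁴/(8EI) = 1668/EI
  δ_0 = 2646/EI
Flexibility coefficient — unit upward force at E: δ_{EE} = L³/(3EI) = 146.3/EI.
With EI = 81000 kN·m²: δ_0 = 0.032661 m and δ_{EE} = 0.001806 m/kN.
Compatibility — the beam at E must follow the support down by 0.02 m: δ_0 − R_E·δ_{EE} = 0.02, so R_E = (0.032661 − 0.02)/0.001806 = 7.008 kN.
Moment equilibrium about D: M_D = Σ(load moments about D) − R_E·L = 183.9 − 7.008×7.6 = 130.7 kN·m.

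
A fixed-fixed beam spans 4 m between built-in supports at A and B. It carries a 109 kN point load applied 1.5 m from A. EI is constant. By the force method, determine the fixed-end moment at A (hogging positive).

Take the two fixed-end moments M_A, M_B as redundants; the released structure is the simple span AB.
Simple-span end rotations at A and B under the given loads:
  at A: point load 109 at a = 1.5: Pab(L + b)/(6LEI) = 110.7/EI
  at B: point load 109 at a = 1.5: Pab(L + a)/(6LEI) = 93.67/EI
  θ_A0 = 110.7/EI,  θ_B0 = 93.67/EI
Flexibility coefficients: a unit moment at one end gives L/(3EI) there and L/(6EI) at the far end, so f₁₁ = f₂₂ = 1.333/EI and f₁₂ = f₂₁ = 0.6667/EI.
Compatibility — zero rotation at each built-in end:
  1.333 M_A + 0.6667 M_B = 110.7
  0.6667 M_A + 1.333 M_B = 93.67
Solving the pair gives M_A = 63.87 kN·m and M_B = 38.32 kN·m (hogging).

M_A = 63.87 kN·m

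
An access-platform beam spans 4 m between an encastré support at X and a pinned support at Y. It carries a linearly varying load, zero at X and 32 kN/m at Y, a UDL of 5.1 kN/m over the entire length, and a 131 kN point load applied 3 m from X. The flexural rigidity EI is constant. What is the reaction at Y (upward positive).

R_Y = 125.7 kN

Release the roller at Y. Primary structure: cantilever fixed at X.
Free-end deflection of the primary structure under the applied loading (downward +):
  triangular load, peak 32 at the free end: 11w₀L⁴/(120EI) = 750.9/EI
  UDL 5.1: wL⁴/(8EI) = 163.2/EI
  point load 131 at a = 3: Pa²(3L − a)/(6EI) = 1768/EI
  δ_0 = 2683/EI
Flexibility coefficient — unit upward force at Y: δ_{YY} = L³/(3EI) = 21.33/EI.
The prop prevents deflection at Y: R_Y = δ_0/δ_{YY} = 2683/21.33 = 125.7 kN.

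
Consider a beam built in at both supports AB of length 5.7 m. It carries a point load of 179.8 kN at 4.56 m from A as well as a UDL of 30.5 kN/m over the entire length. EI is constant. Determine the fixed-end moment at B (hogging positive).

Take the two fixed-end moments M_A, M_B as redundants; the released structure is the simple span AB.
Simple-span end rotations at A and B under the given loads:
  at A: point load 179.8 at a = 4.56: Pab(L + b)/(6LEI) = 186.9/EI
  at B: point load 179.8 at a = 4.56: Pab(L + a)/(6LEI) = 280.4/EI
  at A: UDL 30.5: wL³/(24EI) = 235.3/EI
  at B: UDL 30.5: wL³/(24EI) = 235.3/EI
  θ_A0 = 422.3/EI,  θ_B0 = 515.8/EI
Flexibility coefficients: a unit moment at one end gives L/(3EI) there and L/(6EI) at the far end, so f₁₁ = f₂₂ = 1.9/EI and f₁₂ = f₂₁ = 0.95/EI.
Compatibility — zero rotation at each built-in end:
  1.9 M_A + 0.95 M_B = 422.3
  0.95 M_A + 1.9 M_B = 515.8
Solving the pair gives M_A = 115.4 kN·m and M_B = 213.8 kN·m (hogging).

M_B = 213.8 kN·m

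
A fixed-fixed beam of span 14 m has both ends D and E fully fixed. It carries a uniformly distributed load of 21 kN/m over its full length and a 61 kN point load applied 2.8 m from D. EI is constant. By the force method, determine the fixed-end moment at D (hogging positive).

Release both end moments; the primary structure is a simply-supported span DE with redundants M_D and M_E.
On the primary (simply-supported) span, the end slopes from the loading are:
  at D: UDL 21: wL³/(24EI) = 2401/EI
  at E: UDL 21: wL³/(24EI) = 2401/EI
  at D: point load 61 at a = 2.8: Pab(L + b)/(6LEI) = 573.9/EI
  at E: point load 61 at a = 2.8: Pab(L + a)/(6LEI) = 382.6/EI
  θ_D0 = 2975/EI,  θ_E0 = 2784/EI
Flexibility coefficients: a unit moment at one end gives L/(3EI) there and L/(6EI) at the far end, so f₁₁ = f₂₂ = 4.667/EI and f₁₂ = f₂₁ = 2.333/EI.
Compatibility — zero rotation at each built-in end:
  4.667 M_D + 2.333 M_E = 2975
  2.333 M_D + 4.667 M_E = 2784
Solving the pair gives M_D = 452.3 kN·m and M_E = 370.3 kN·m (hogging).

M_D = 452.3 kN·m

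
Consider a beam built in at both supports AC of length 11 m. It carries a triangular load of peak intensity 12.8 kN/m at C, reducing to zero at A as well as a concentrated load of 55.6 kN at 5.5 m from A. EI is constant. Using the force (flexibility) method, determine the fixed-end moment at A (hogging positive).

Release both end moments; the primary structure is a simply-supported span AC with redundants M_A and M_C.
On the primary (simply-supported) span, the end slopes from the loading are:
  at A: triangular load, peak 12.8: 7w₀L³/(360EI) = 331.3/EI
  at C: triangular load, peak 12.8: w₀L³/(45EI) = 378.6/EI
  at A: point load 55.6 at a = 5.5: Pab(L + b)/(6LEI) = 420.5/EI
  at C: point load 55.6 at a = 5.5: Pab(L + a)/(6LEI) = 420.5/EI
  θ_A0 = 751.7/EI,  θ_C0 = 799.1/EI
Flexibility coefficients: a unit moment at one end gives L/(3EI) there and L/(6EI) at the far end, so f₁₁ = f₂₂ = 3.667/EI and f₁₂ = f₂₁ = 1.833/EI.
Compatibility — zero rotation at each built-in end:
  3.667 M_A + 1.833 M_C = 751.7
  1.833 M_A + 3.667 M_C = 799.1
Solving the pair gives M_A = 128.1 kN·m and M_C = 153.9 kN·m (hogging).

M_A = 128.1 kN·m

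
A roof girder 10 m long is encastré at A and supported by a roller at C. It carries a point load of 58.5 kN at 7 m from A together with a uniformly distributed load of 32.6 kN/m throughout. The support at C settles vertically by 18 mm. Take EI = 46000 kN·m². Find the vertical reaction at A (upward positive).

R_A = 231.8 kN

Release the roller at C. Primary structure: cantilever fixed at A.
Primary-structure tip deflection at C by superposition:
  point load 58.5 at a = 7: Pa²(3L − a)/(6EI) = 10988/EI
  UDL 32.6: wL⁴/(8EI) = 40750/EI
  δ_0 = 51738/EI
Flexibility coefficient — unit upward force at C: δ_{CC} = L³/(3EI) = 333.3/EI.
With EI = 46000 kN·m²: δ_0 = 1.1247 m and δ_{CC} = 0.007246 m/kN.
Compatibility — the beam at C must follow the support down by 0.018 m: δ_0 − R_C·δ_{CC} = 0.018, so R_C = (1.1247 − 0.018)/0.007246 = 152.7 kN.
Vertical equilibrium: R_A = ΣP − R_C = 384.5 − 152.7 = 231.8 kN.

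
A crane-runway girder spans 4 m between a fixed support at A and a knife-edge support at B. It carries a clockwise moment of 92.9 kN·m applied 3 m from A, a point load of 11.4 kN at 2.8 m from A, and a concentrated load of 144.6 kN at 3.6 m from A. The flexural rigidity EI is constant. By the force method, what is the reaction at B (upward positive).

R_B = 162.1 kN

Choose R_B as the redundant. The primary structure is the cantilever fixed at A.
Primary-structure tip deflection at B by superposition:
  clockwise couple 92.9 at a = 3: M₀a(2L − a)/(2EI) = 696.8/EI
  point load 11.4 at a = 2.8: Pa²(3L − a)/(6EI) = 137/EI
  point load 144.6 at a = 3.6: Pa²(3L − a)/(6EI) = 2624/EI
  δ_0 = 3457/EI
Tip deflection under a unit load at B: L³/(3EI) = 21.33/EI.
The prop prevents deflection at B: R_B = δ_0/δ_{BB} = 3457/21.33 = 162.1 kN.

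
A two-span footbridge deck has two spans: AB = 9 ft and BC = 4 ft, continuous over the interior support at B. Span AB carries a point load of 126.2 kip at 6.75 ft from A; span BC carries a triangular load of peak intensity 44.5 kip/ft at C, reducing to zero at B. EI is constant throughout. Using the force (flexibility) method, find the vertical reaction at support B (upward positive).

Take M_B as the redundant. Released structure: two simple spans AB and BC with a hinge at B.
End slopes at the hinge B, treating each span as simply supported:
  span AB: point load 126.2 at a = 6.75: Pab(L + a)/(6LEI) = 559/EI
  span BC: triangular load, peak 44.5: 7w₀L³/(360EI) = 55.38/EI
  relative rotation θ_0 = (559 + 55.38)/EI = 614.4/EI
A unit hogging moment at B produces rotation L₁/(3EI) + L₂/(3EI) = 4.333/EI.
Compatibility: M_B·(L₁+L₂)/(3EI) = θ_0, giving M_B = 141.8 kip·ft (hogging).
Span AB, ΣM about A with M_B applied at B: R_B^{AB}·9 = 851.9 + 141.8, so R_B^{AB} = 110.4 kip and R_A = 126.2 − 110.4 = 15.8 kip.
Span BC, ΣM about C: R_B^{BC}·4 = 118.7 + 141.8, so R_B^{BC} = 65.11 kip and R_C = 89 − 65.11 = 23.89 kip.
R_B = 110.4 + 65.11 = 175.5 kip.

R_B = 175.5 kip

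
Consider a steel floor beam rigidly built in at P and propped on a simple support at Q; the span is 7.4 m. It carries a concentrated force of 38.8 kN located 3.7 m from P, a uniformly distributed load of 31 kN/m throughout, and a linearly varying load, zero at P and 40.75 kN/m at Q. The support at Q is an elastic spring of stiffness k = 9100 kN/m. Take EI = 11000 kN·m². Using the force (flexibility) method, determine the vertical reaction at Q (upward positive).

Take the reaction at Q as the redundant and release it; the primary structure is a cantilever fixed at P.
Free-end deflection of the primary structure under the applied loading (downward +):
  point load 38.8 at a = 3.7: Pa²(3L − a)/(6EI) = 1638/EI
  UDL 31: wL⁴/(8EI) = 11620/EI
  triangular load, peak 40.75 at the free end: 11w₀L⁴/(120EI) = 11201/EI
  δ_0 = 24459/EI
Tip deflection under a unit load at Q: L³/(3EI) = 135.1/EI.
With EI = 11000 kN·m²: δ_0 = 2.2235 m and δ_{QQ} = 0.01228 m/kN.
Compatibility — the spring shortens by R_Q/k under the reaction it provides: δ_0 − R_Q·δ_{QQ} = R_Q/k. With 1/k = 0.00011 m/kN, R_Q = δ_0 / (δ_{QQ} + 1/k) = 2.2235 / (0.01228 + 0.00011) = 179.5 kN.

R_Q = 179.5 kN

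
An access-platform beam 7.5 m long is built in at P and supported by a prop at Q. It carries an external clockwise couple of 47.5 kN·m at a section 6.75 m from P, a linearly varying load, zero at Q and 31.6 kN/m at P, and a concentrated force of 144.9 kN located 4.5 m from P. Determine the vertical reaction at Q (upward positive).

Release the roller at Q. Primary structure: cantilever fixed at P.
Deflection at Q on the released cantilever, summing each load's contribution:
  clockwise couple 47.5 at a = 6.75: M₀a(2L − a)/(2EI) = 1323/EI
  triangular load, peak 31.6 at the fixed end: w₀L⁴/(30EI) = 3333/EI
  point load 144.9 at a = 4.5: Pa²(3L − a)/(6EI) = 8803/EI
  δ_0 = 13458/EI
Flexibility coefficient — unit upward force at Q: δ_{QQ} = L³/(3EI) = 140.6/EI.
The prop prevents deflection at Q: R_Q = δ_0/δ_{QQ} = 13458/140.6 = 95.7 kN.

R_Q = 95.7 kN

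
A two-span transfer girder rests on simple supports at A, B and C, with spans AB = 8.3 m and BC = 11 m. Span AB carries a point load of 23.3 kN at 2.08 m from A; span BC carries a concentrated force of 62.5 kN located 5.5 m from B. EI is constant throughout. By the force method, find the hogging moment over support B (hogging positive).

Take M_B as the redundant. Released structure: two simple spans AB and BC with a hinge at B.
Discontinuity in slope at B on the released structure — sum the simple-span end rotations:
  span AB: point load 23.3 at a = 2.08: Pab(L + a)/(6LEI) = 62.83/EI
  span BC: point load 62.5 at a = 5.5: Pab(L + b)/(6LEI) = 472.7/EI
  relative rotation θ_0 = (62.83 + 472.7)/EI = 535.5/EI
A unit hogging moment at B produces rotation L₁/(3EI) + L₂/(3EI) = 6.433/EI.
Compatibility: M_B·(L₁+L₂)/(3EI) = θ_0, giving M_B = 83.24 kN·m (hogging).

M_B = 83.24 kN·m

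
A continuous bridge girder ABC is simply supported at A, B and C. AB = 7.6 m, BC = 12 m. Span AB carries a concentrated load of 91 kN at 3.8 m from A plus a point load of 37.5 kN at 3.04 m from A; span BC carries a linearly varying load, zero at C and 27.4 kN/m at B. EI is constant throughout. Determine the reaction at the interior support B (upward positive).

Release continuity at B by inserting a hinge; the redundant is the internal moment M_B. The primary structure is two simply-supported spans AB and BC.
Discontinuity in slope at B on the released structure — sum the simple-span end rotations:
  span AB: point load 91 at a = 3.8: Pab(L + a)/(6LEI) = 328.5/EI
  span AB: point load 37.5 at a = 3.04: Pab(L + a)/(6LEI) = 121.3/EI
  span BC: triangular load, peak 27.4: w₀L³/(45EI) = 1052/EI
  relative rotation θ_0 = (449.8 + 1052)/EI = 1502/EI
A unit hogging moment at B produces rotation L₁/(3EI) + L₂/(3EI) = 6.533/EI.
Compatibility: M_B·(L₁+L₂)/(3EI) = θ_0, giving M_B = 229.9 kN·m (hogging).
Span AB, ΣM about A with M_B applied at B: R_B^{AB}·7.6 = 459.8 + 229.9, so R_B^{AB} = 90.75 kN and R_A = 128.5 − 90.75 = 37.75 kN.
Span BC, ΣM about C: R_B^{BC}·12 = 1315 + 229.9, so R_B^{BC} = 128.8 kN and R_C = 164.4 − 128.8 = 35.64 kN.
R_B = 90.75 + 128.8 = 219.5 kN.

R_B = 219.5 kN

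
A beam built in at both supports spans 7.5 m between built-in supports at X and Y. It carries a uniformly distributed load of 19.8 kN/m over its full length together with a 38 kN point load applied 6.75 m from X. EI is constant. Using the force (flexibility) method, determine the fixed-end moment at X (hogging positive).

Take the two fixed-end moments M_X, M_Y as redundants; the released structure is the simple span XY.
On the primary (simply-supported) span, the end slopes from the loading are:
  at X: UDL 19.8: wL³/(24EI) = 348/EI
  at Y: UDL 19.8: wL³/(24EI) = 348/EI
  at X: point load 38 at a = 6.75: Pab(L + b)/(6LEI) = 35.27/EI
  at Y: point load 38 at a = 6.75: Pab(L + a)/(6LEI) = 60.92/EI
  θ_X0 = 383.3/EI,  θ_Y0 = 409/EI
Flexibility coefficients: a unit moment at one end gives L/(3EI) there and L/(6EI) at the far end, so f₁₁ = f₂₂ = 2.5/EI and f₁₂ = f₂₁ = 1.25/EI.
Compatibility — zero rotation at each built-in end:
  2.5 M_X + 1.25 M_Y = 383.3
  1.25 M_X + 2.5 M_Y = 409
Solving the pair gives M_X = 95.38 kN·m and M_Y = 115.9 kN·m (hogging).

M_X = 95.38 kN·m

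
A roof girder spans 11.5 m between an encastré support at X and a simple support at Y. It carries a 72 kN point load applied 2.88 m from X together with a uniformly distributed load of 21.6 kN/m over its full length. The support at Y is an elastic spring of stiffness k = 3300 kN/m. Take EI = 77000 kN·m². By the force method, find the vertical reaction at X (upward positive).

R_X = 225.4 kN

Remove the prop at Y; the released (primary) structure is a cantilever built in at X.
Downward deflection at the released point Y due to the loads:
  point load 72 at a = 2.88: Pa²(3L − a)/(6EI) = 3147/EI
  UDL 21.6: wL⁴/(8EI) = 47223/EI
  δ_0 = 50370/EI
Flexibility coefficient — unit upward force at Y: δ_{YY} = L³/(3EI) = 507/EI.
With EI = 77000 kN·m²: δ_0 = 0.65416 m and δ_{YY} = 0.006584 m/kN.
Compatibility — the spring shortens by R_Y/k under the reaction it provides: δ_0 − R_Y·δ_{YY} = R_Y/k. With 1/k = 0.000303 m/kN, R_Y = δ_0 / (δ_{YY} + 1/k) = 0.65416 / (0.006584 + 0.000303) = 94.99 kN.
Vertical equilibrium: R_X = ΣP − R_Y = 320.4 − 94.99 = 225.4 kN.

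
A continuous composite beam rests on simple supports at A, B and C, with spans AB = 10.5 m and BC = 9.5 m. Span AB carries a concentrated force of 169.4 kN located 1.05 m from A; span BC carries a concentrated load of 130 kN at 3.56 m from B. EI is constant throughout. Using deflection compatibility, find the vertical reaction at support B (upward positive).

R_B = 129.9 kN

Insert a hinge at B; M_B is the redundant, and each span becomes simply supported.
Discontinuity in slope at B on the released structure — sum the simple-span end rotations:
  span AB: point load 169.4 at a = 1.05: Pab(L + a)/(6LEI) = 308.2/EI
  span BC: point load 130 at a = 3.56: Pab(L + b)/(6LEI) = 744.7/EI
  relative rotation θ_0 = (308.2 + 744.7)/EI = 1053/EI
A unit hogging moment at B produces rotation L₁/(3EI) + L₂/(3EI) = 6.667/EI.
Compatibility: M_B·(L₁+L₂)/(3EI) = θ_0, giving M_B = 157.9 kN·m (hogging).
Span AB, ΣM about A with M_B applied at B: R_B^{AB}·10.5 = 177.9 + 157.9, so R_B^{AB} = 31.98 kN and R_A = 169.4 − 31.98 = 137.4 kN.
Span BC, ΣM about C: R_B^{BC}·9.5 = 772.2 + 157.9, so R_B^{BC} = 97.91 kN and R_C = 130 − 97.91 = 32.09 kN.
R_B = 31.98 + 97.91 = 129.9 kN.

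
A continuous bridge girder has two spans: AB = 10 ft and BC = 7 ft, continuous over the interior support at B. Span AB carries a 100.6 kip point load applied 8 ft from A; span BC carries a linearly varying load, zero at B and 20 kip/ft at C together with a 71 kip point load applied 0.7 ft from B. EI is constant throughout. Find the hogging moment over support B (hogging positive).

M_B = 126.3 kip·ft

Take M_B as the redundant. Released structure: two simple spans AB and BC with a hinge at B.
End slopes at the hinge B, treating each span as simply supported:
  span AB: point load 100.6 at a = 8: Pab(L + a)/(6LEI) = 482.9/EI
  span BC: triangular load, peak 20: 7w₀L³/(360EI) = 133.4/EI
  span BC: point load 71 at a = 0.7: Pab(L + b)/(6LEI) = 99.15/EI
  relative rotation θ_0 = (482.9 + 232.5)/EI = 715.4/EI
A unit hogging moment at B produces rotation L₁/(3EI) + L₂/(3EI) = 5.667/EI.
Slope continuity at B: θ_0 = M_B·5.667/EI, so M_B = 715.4/5.667 = 126.3 kip·ft (hogging).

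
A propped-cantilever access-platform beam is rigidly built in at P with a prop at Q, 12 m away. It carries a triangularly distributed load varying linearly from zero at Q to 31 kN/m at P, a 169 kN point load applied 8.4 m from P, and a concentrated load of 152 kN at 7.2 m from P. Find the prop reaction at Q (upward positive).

Release the roller at Q. Primary structure: cantilever fixed at P.
Deflection at Q on the released cantilever, summing each load's contribution:
  triangular load, peak 31 at the fixed end: w₀L⁴/(30EI) = 21427/EI
  point load 169 at a = 8.4: Pa²(3L − a)/(6EI) = 54853/EI
  point load 152 at a = 7.2: Pa²(3L − a)/(6EI) = 37822/EI
  δ_0 = 114103/EI
Tip deflection under a unit load at Q: L³/(3EI) = 576/EI.
The prop prevents deflection at Q: R_Q = δ_0/δ_{QQ} = 114103/576 = 198.1 kN.

R_Q = 198.1 kN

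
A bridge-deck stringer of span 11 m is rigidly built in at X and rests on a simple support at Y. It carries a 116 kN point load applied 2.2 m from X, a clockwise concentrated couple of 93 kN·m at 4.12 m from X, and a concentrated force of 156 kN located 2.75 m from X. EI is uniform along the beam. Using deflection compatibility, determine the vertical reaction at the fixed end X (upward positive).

Release the roller at Y. Primary structure: cantilever fixed at X.
Free-end deflection of the primary structure under the applied loading (downward +):
  point load 116 at a = 2.2: Pa²(3L − a)/(6EI) = 2882/EI
  clockwise couple 93 at a = 4.12: M₀a(2L − a)/(2EI) = 3425/EI
  point load 156 at a = 2.75: Pa²(3L − a)/(6EI) = 5948/EI
  δ_0 = 12255/EI
Tip deflection under a unit load at Y: L³/(3EI) = 443.7/EI.
Compatibility at Y: δ_0 − R_Y·δ_{YY} = 0, so R_Y = 12255/443.7 = 27.62 kN.
Vertical equilibrium: R_X = ΣP − R_Y = 272 − 27.62 = 244.4 kN.

R_X = 244.4 kN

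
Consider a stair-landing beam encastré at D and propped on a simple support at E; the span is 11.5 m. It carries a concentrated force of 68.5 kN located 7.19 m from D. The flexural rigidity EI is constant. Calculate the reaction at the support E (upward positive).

Take the reaction at E as the redundant and release it; the primary structure is a cantilever fixed at D.
Downward deflection at the released point E due to the loads:
  point load 68.5 at a = 7.19: Pa²(3L − a)/(6EI) = 16118/EI
Tip deflection under a unit load at E: L³/(3EI) = 507/EI.
Compatibility at E: δ_0 − R_E·δ_{EE} = 0, so R_E = 16118/507 = 31.79 kN.

R_E = 31.79 kN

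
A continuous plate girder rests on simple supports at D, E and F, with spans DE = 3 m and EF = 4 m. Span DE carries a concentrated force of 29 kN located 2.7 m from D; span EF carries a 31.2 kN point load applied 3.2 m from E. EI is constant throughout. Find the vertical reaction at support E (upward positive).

Take M_E as the redundant. Released structure: two simple spans DE and EF with a hinge at E.
Discontinuity in slope at E on the released structure — sum the simple-span end rotations:
  span DE: point load 29 at a = 2.7: Pab(L + a)/(6LEI) = 7.439/EI
  span EF: point load 31.2 at a = 3.2: Pab(L + b)/(6LEI) = 15.97/EI
  relative rotation θ_0 = (7.439 + 15.97)/EI = 23.41/EI
A unit hogging moment at E produces rotation L₁/(3EI) + L₂/(3EI) = 2.333/EI.
Compatibility: M_E·(L₁+L₂)/(3EI) = θ_0, giving M_E = 10.03 kN·m (hogging).
Span DE, ΣM about D with M_E applied at E: R_E^{DE}·3 = 78.3 + 10.03, so R_E^{DE} = 29.44 kN and R_D = 29 − 29.44 = -0.4447 kN.
Span EF, ΣM about F: R_E^{EF}·4 = 24.96 + 10.03, so R_E^{EF} = 8.749 kN and R_F = 31.2 − 8.749 = 22.45 kN.
R_E = 29.44 + 8.749 = 38.19 kN.

R_E = 38.19 kN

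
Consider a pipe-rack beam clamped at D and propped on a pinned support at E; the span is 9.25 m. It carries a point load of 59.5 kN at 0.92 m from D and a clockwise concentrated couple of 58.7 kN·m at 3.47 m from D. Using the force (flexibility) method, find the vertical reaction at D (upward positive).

R_D = 52.84 kN

Choose R_E as the redundant. The primary structure is the cantilever fixed at D.
Deflection at E on the released cantilever, summing each load's contribution:
  point load 59.5 at a = 0.92: Pa²(3L − a)/(6EI) = 225.2/EI
  clockwise couple 58.7 at a = 3.47: M₀a(2L − a)/(2EI) = 1531/EI
  δ_0 = 1756/EI
Tip deflection under a unit load at E: L³/(3EI) = 263.8/EI.
Compatibility at E: δ_0 − R_E·δ_{EE} = 0, so R_E = 1756/263.8 = 6.656 kN.
Vertical equilibrium: R_D = ΣP − R_E = 59.5 − 6.656 = 52.84 kN.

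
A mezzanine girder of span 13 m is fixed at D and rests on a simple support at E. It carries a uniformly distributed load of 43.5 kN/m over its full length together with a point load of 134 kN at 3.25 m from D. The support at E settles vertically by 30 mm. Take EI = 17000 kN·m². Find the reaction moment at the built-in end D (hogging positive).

M_D = 1214 kN·m

Choose R_E as the redundant. The primary structure is the cantilever fixed at D.
Deflection at E on the released cantilever, summing each load's contribution:
  UDL 43.5: wL⁴/(8EI) = 155300/EI
  point load 134 at a = 3.25: Pa²(3L − a)/(6EI) = 8433/EI
  δ_0 = 163734/EI
Flexibility coefficient — unit upward force at E: δ_{EE} = L³/(3EI) = 732.3/EI.
With EI = 17000 kN·m²: δ_0 = 9.6314 m and δ_{EE} = 0.043078 m/kN.
Compatibility — the beam at E must follow the support down by 0.03 m: δ_0 − R_E·δ_{EE} = 0.03, so R_E = (9.6314 − 0.03)/0.043078 = 222.9 kN.
Moment equilibrium about D: M_D = Σ(load moments about D) − R_E·L = 4111 − 222.9×13 = 1214 kN·m.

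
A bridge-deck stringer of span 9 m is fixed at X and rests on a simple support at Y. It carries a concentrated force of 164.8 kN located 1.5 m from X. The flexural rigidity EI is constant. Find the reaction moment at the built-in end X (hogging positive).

M_X = 188.8 kN·m

Remove the prop at Y; the released (primary) structure is a cantilever built in at X.
Primary-structure tip deflection at Y by superposition:
  point load 164.8 at a = 1.5: Pa²(3L − a)/(6EI) = 1576/EI
Flexibility coefficient — unit upward force at Y: δ_{YY} = L³/(3EI) = 243/EI.
The prop prevents deflection at Y: R_Y = δ_0/δ_{YY} = 1576/243 = 6.485 kN.
Moment equilibrium about X: M_X = Σ(load moments about X) − R_Y·L = 247.2 − 6.485×9 = 188.8 kN·m.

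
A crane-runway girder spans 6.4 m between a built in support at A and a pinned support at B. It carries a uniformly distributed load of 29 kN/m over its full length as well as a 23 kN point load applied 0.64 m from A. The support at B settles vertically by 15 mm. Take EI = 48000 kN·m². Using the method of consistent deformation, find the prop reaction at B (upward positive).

R_B = 61.69 kN

Remove the prop at B; the released (primary) structure is a cantilever built in at A.
Free-end deflection of the primary structure under the applied loading (downward +):
  UDL 29: wL⁴/(8EI) = 6082/EI
  point load 23 at a = 0.64: Pa²(3L − a)/(6EI) = 29.14/EI
  δ_0 = 6111/EI
Flexibility coefficient — unit upward force at B: δ_{BB} = L³/(3EI) = 87.38/EI.
With EI = 48000 kN·m²: δ_0 = 0.12731 m and δ_{BB} = 0.00182 m/kN.
Compatibility — the beam at B must follow the support down by 0.015 m: δ_0 − R_B·δ_{BB} = 0.015, so R_B = (0.12731 − 0.015)/0.00182 = 61.69 kN.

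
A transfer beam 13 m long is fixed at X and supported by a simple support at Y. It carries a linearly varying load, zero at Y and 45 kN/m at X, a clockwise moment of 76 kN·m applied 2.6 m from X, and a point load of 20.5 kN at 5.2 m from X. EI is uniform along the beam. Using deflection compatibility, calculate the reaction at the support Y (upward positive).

Release the roller at Y. Primary structure: cantilever fixed at X.
Free-end deflection of the primary structure under the applied loading (downward +):
  triangular load, peak 45 at the fixed end: w₀L⁴/(30EI) = 42842/EI
  clockwise couple 76 at a = 2.6: M₀a(2L − a)/(2EI) = 2312/EI
  point load 20.5 at a = 5.2: Pa²(3L − a)/(6EI) = 3123/EI
  δ_0 = 48276/EI
Tip deflection under a unit load at Y: L³/(3EI) = 732.3/EI.
Compatibility at Y: δ_0 − R_Y·δ_{YY} = 0, so R_Y = 48276/732.3 = 65.92 kN.

R_Y = 65.92 kN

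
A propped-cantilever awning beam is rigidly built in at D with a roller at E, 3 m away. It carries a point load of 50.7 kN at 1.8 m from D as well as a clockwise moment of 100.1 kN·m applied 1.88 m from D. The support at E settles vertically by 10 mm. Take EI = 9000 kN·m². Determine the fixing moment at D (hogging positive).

Take the reaction at E as the redundant and release it; the primary structure is a cantilever fixed at D.
Deflection at E on the released cantilever, summing each load's contribution:
  point load 50.7 at a = 1.8: Pa²(3L − a)/(6EI) = 197.1/EI
  clockwise couple 100.1 at a = 1.88: M₀a(2L − a)/(2EI) = 387.7/EI
  δ_0 = 584.8/EI
Flexibility coefficient — unit upward force at E: δ_{EE} = L³/(3EI) = 9/EI.
With EI = 9000 kN·m²: δ_0 = 0.064977 m and δ_{EE} = 0.001 m/kN.
Compatibility — the beam at E must follow the support down by 0.01 m: δ_0 − R_E·δ_{EE} = 0.01, so R_E = (0.064977 − 0.01)/0.001 = 54.98 kN.
Moment equilibrium about D: M_D = Σ(load moments about D) − R_E·L = 191.4 − 54.98×3 = 26.43 kN·m.

M_D = 26.43 kN·m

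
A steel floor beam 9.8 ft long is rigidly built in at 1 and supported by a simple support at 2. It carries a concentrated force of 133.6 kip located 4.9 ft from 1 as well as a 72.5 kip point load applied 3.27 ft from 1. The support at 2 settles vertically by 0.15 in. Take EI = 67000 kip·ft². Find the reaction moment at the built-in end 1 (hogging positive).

Remove the prop at 2; the released (primary) structure is a cantilever built in at 1.
Deflection at 2 on the released cantilever, summing each load's contribution:
  point load 133.6 at a = 4.9: Pa²(3L − a)/(6EI) = 13098/EI
  point load 72.5 at a = 3.27: Pa²(3L − a)/(6EI) = 3376/EI
  δ_0 = 16474/EI
Flexibility coefficient — unit upward force at 2: δ_{22} = L³/(3EI) = 313.7/EI.
With EI = 67000 kip·ft²: δ_0 = 0.24589 ft and δ_{22} = 0.004683 ft/kip.
Compatibility — the beam at 2 must follow the support down by 0.0125 ft: δ_0 − R_2·δ_{22} = 0.0125, so R_2 = (0.24589 − 0.0125)/0.004683 = 49.84 kip.
Moment equilibrium about 1: M_1 = Σ(load moments about 1) − R_2·L = 891.7 − 49.84×9.8 = 403.3 kip·ft.

M_1 = 403.3 kip·ft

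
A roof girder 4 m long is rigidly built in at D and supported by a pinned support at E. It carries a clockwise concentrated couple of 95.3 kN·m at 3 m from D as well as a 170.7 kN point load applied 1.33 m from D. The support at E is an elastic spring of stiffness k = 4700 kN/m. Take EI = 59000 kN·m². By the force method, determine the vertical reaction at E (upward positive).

R_E = 36.94 kN

Release the roller at E. Primary structure: cantilever fixed at D.
Deflection at E on the released cantilever, summing each load's contribution:
  clockwise couple 95.3 at a = 3: M₀a(2L − a)/(2EI) = 714.8/EI
  point load 170.7 at a = 1.33: Pa²(3L − a)/(6EI) = 537/EI
  δ_0 = 1252/EI
Tip deflection under a unit load at E: L³/(3EI) = 21.33/EI.
With EI = 59000 kN·m²: δ_0 = 0.021216 m and δ_{EE} = 0.000362 m/kN.
Compatibility — the spring shortens by R_E/k under the reaction it provides: δ_0 − R_E·δ_{EE} = R_E/k. With 1/k = 0.000213 m/kN, R_E = δ_0 / (δ_{EE} + 1/k) = 0.021216 / (0.000362 + 0.000213) = 36.94 kN.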